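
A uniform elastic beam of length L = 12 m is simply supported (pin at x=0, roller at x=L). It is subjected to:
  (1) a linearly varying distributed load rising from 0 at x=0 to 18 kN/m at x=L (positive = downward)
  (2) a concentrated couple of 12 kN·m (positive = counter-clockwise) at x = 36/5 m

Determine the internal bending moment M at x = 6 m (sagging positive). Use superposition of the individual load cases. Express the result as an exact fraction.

M(6) = 168 kN·m

Load 1 — triangular load w₀=18 kN/m (0→w₀ over full span):
  M_1 = w₀Lx/6 - w₀x³/(6L) = 18·12·6/6 - 18·6³/(6·12) = 162 kN·m
Load 2 — applied couple M₀=12 kN·m at a=36/5 m (b=L-a=24/5):
  M_2 = M₀x/L  [x≤a] = 12·6/12 = 6 kN·m
Superposition: M = Σ M_i = 168 kN·m ≈ 168.000000 kN·m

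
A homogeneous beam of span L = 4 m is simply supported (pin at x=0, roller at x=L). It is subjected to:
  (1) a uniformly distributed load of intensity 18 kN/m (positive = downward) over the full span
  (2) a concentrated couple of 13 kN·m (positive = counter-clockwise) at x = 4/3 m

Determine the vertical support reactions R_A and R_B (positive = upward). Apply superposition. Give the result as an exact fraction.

Load 1 — uniform load w=18 kN/m over full span:
  R_A = wL/2 = 18·4/2 = 36 kN
  R_B = wL/2 = 18·4/2 = 36 kN
Load 2 — applied couple M₀=13 kN·m at a=4/3 m (b=L-a=8/3):
  R_A = M₀/L = 13/4 kN
  R_B = -M₀/L = -13/4 kN
Superposition: R_A = 157/4 kN, R_B = 131/4 kN

R_A = 157/4 kN, R_B = 131/4 kN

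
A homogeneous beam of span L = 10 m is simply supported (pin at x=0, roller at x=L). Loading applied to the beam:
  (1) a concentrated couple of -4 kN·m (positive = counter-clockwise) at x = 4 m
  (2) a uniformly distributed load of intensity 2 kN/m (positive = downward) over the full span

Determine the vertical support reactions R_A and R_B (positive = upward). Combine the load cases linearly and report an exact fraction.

R_A = 48/5 kN, R_B = 52/5 kN

Load 1 — applied couple M₀=-4 kN·m at a=4 m (b=L-a=6):
  R_A = M₀/L = (-4)/10 = -2/5 kN
  R_B = -M₀/L = -(-4)/10 = 2/5 kN
Load 2 — uniform load w=2 kN/m over full span:
  R_A = wL/2 = 2·10/2 = 10 kN
  R_B = wL/2 = 2·10/2 = 10 kN
Superposition: R_A = 48/5 kN, R_B = 52/5 kN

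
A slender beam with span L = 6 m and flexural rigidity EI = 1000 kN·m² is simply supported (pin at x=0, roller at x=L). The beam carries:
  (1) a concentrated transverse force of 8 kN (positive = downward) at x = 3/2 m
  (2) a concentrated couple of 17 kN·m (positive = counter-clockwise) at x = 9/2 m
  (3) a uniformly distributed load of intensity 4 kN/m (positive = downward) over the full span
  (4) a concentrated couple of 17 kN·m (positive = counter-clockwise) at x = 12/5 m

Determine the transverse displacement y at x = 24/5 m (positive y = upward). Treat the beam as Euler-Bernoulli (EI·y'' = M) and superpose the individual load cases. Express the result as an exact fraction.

y(24/5) = -290313/5000000 m

Load 1 — point force P=8 kN at a=3/2 m (b=L-a=9/2):
  y_1 = -Pa(L-x)(2Lx-a²-x²)/(6LEI)  [x>a] = -8·(3/2)·(6-(24/5))·(2·6·(24/5)-(3/2)²-(24/5)²)/(6·6·1000) = -3231/250000 m
Load 2 — applied couple M₀=17 kN·m at a=9/2 m (b=L-a=3/2):
  y_2 = (M₀x³/(6L)-M₀(x-a)²/2+C₁x)/EI  [x>a] with C₁=M₀(3b²-L²)/(6L)=-221/16 = (17·(24/5)³/(6·6)-17·((24/5)-(9/2))²/2+(-221/16)·(24/5))/1000 = -14841/1000000 m
Load 3 — uniform load w=4 kN/m over full span:
  y_3 = -wx(L³-2Lx²+x³)/(24EI) = -4·(24/5)·(6³-2·6·(24/5)²+(24/5)³)/(24·1000) = -3132/78125 m
Load 4 — applied couple M₀=17 kN·m at a=12/5 m (b=L-a=18/5):
  y_4 = (M₀x³/(6L)-M₀(x-a)²/2+C₁x)/EI  [x>a] with C₁=M₀(3b²-L²)/(6L)=34/25 = (17·(24/5)³/(6·6)-17·((24/5)-(12/5))²/2+(34/25)·(24/5))/1000 = 153/15625 m
Superposition: y = Σ y_i = -290313/5000000 m ≈ -0.058063 m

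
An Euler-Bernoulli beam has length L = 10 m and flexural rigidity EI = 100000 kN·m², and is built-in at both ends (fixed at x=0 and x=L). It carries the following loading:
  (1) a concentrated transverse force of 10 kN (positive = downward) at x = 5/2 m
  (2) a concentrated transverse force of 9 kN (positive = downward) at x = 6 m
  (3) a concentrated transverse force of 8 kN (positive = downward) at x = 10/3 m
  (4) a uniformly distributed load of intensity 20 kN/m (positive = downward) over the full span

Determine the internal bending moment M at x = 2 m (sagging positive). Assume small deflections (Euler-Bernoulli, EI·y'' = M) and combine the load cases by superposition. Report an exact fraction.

M(2) = -36949/6000 kN·m

Load 1 — point force P=10 kN at a=5/2 m (b=L-a=15/2):
  M_1 = Pb²(3a+b)x/L³ - Pab²/L²  [x≤a] = 10·(15/2)²·(3·(5/2)+(15/2))·2/10³ - 10·(5/2)·(15/2)²/10² = 45/16 kN·m
Load 2 — point force P=9 kN at a=6 m (b=L-a=4):
  M_2 = Pb²(3a+b)x/L³ - Pab²/L²  [x≤a] = 9·4²·(3·6+4)·2/10³ - 9·6·4²/10² = -288/125 kN·m
Load 3 — point force P=8 kN at a=10/3 m (b=L-a=20/3):
  M_3 = Pb²(3a+b)x/L³ - Pab²/L²  [x≤a] = 8·(20/3)²·(3·(10/3)+(20/3))·2/10³ - 8·(10/3)·(20/3)²/10² = 0 kN·m
Load 4 — uniform load w=20 kN/m over full span:
  M_4 = wLx/2 - wL²/12 - wx²/2 = 20·10·2/2 - 20·10²/12 - 20·2²/2 = -20/3 kN·m
Superposition: M = Σ M_i = -36949/6000 kN·m ≈ -6.158167 kN·m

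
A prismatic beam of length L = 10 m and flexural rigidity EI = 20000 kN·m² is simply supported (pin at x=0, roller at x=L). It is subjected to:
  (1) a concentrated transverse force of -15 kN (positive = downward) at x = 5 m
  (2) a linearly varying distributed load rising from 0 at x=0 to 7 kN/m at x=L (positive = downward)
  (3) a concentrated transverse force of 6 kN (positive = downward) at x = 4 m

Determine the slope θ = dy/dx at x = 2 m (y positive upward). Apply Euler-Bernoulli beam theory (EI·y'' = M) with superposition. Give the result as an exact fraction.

Load 1 — point force P=-15 kN at a=5 m (b=L-a=5):
  θ_1 = -Pb(L²-b²-3x²)/(6LEI)  [x≤a] = -(-15)·5·(10²-5²-3·2²)/(6·10·20000) = 63/16000 rad
Load 2 — triangular load w₀=7 kN/m (0→w₀ over full span):
  θ_2 = -w₀(7L⁴-30L²x²+15x⁴)/(360LEI) = -7·(7·10⁴-30·10²·2²+15·2⁴)/(360·10·20000) = -637/112500 rad
Load 3 — point force P=6 kN at a=4 m (b=L-a=6):
  θ_3 = -Pb(L²-b²-3x²)/(6LEI)  [x≤a] = -6·6·(10²-6²-3·2²)/(6·10·20000) = -39/25000 rad
Superposition: θ = Σ θ_i = -473/144000 rad ≈ -0.003285 rad

θ(2) = -473/144000 rad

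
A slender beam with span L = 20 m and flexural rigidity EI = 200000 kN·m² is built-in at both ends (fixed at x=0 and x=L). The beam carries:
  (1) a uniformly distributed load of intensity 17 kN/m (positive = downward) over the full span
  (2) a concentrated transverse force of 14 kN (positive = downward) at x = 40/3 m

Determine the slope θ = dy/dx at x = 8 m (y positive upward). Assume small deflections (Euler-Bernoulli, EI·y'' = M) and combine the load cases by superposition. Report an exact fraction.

Load 1 — uniform load w=17 kN/m over full span:
  θ_1 = -wx(L-x)(L-2x)/(12EI) = -17·8·(20-8)·(20-2·8)/(12·200000) = -17/6250 rad
Load 2 — point force P=14 kN at a=40/3 m (b=L-a=20/3):
  θ_2 = -Pb²x(2aL-(3a+b)x)/(2L³EI)  [x≤a] = -14·(20/3)²·8·(2·(40/3)·20-(3·(40/3)+(20/3))·8)/(2·20³·200000) = -7/28125 rad
Superposition: θ = Σ θ_i = -167/56250 rad ≈ -0.002969 rad

θ(8) = -167/56250 rad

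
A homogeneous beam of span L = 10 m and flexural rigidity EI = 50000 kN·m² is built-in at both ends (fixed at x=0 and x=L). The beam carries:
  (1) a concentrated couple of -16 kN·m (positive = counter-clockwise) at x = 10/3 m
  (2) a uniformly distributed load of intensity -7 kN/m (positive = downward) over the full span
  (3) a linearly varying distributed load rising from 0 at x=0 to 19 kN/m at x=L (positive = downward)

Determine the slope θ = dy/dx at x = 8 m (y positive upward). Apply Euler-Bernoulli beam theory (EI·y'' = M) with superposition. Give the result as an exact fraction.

θ(8) = 59/93750 rad

Load 1 — applied couple M₀=-16 kN·m at a=10/3 m (b=L-a=20/3):
  θ_1 = (R_Ax²/2 - M_Ax - M₀(x-a))/EI  [x>a] with R_A=-32/15, M_A=0 = ((-32/15)·8²/2 - 0·8 - (-16)·(8-(10/3)))/50000 = 2/15625 rad
Load 2 — uniform load w=-7 kN/m over full span:
  θ_2 = -wx(L-x)(L-2x)/(12EI) = -(-7)·8·(10-8)·(10-2·8)/(12·50000) = -7/6250 rad
Load 3 — triangular load w₀=19 kN/m (0→w₀ over full span):
  θ_3 = -w₀(2x(L-x)(L-2x)(x+2L)+x²(L-x)²)/(120LEI) = -19·(2·8·(10-8)·(10-2·8)·(8+2·10)+8²·(10-8)²)/(120·10·50000) = 76/46875 rad
Superposition: θ = Σ θ_i = 59/93750 rad ≈ 0.000629 rad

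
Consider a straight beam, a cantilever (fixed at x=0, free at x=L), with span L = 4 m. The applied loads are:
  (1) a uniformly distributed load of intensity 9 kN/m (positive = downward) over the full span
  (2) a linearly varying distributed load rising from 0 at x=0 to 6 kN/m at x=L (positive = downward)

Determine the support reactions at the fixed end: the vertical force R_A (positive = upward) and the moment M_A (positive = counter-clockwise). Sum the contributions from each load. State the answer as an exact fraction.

Load 1 — uniform load w=9 kN/m over full span:
  R_A = wL = 9·4 = 36 kN
  M_A = wL²/2 = 9·4²/2 = 72 kN·m
Load 2 — triangular load w₀=6 kN/m (0→w₀ over full span):
  R_A = w₀L/2 = 6·4/2 = 12 kN
  M_A = w₀L²/3 = 6·4²/3 = 32 kN·m
Superposition: R_A = 48 kN, M_A = 104 kN·m

R_A = 48 kN, M_A = 104 kN·m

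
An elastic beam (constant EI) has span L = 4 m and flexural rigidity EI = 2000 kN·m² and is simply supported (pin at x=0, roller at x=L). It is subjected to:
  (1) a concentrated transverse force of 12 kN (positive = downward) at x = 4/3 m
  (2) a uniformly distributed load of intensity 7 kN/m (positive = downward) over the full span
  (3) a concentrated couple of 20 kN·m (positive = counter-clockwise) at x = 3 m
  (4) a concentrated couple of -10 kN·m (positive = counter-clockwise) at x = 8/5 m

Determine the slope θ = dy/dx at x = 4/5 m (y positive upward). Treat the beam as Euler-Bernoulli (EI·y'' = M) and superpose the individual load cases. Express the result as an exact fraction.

θ(4/5) = -233837/13500000 rad

Load 1 — point force P=12 kN at a=4/3 m (b=L-a=8/3):
  θ_1 = -Pb(L²-b²-3x²)/(6LEI)  [x≤a] = -12·(8/3)·(4²-(8/3)²-3·(4/5)²)/(6·4·2000) = -392/84375 rad
Load 2 — uniform load w=7 kN/m over full span:
  θ_2 = -w(L³-6Lx²+4x³)/(24EI) = -7·(4³-6·4·(4/5)²+4·(4/5)³)/(24·2000) = -231/31250 rad
Load 3 — applied couple M₀=20 kN·m at a=3 m (b=L-a=1):
  θ_3 = (M₀x²/(2L)+C₁)/EI  [x≤a] with C₁=M₀(3b²-L²)/(6L)=-65/6 = (20·(4/5)²/(2·4)+(-65/6))/2000 = -277/60000 rad
Load 4 — applied couple M₀=-10 kN·m at a=8/5 m (b=L-a=12/5):
  θ_4 = (M₀x²/(2L)+C₁)/EI  [x≤a] with C₁=M₀(3b²-L²)/(6L)=-8/15 = ((-10)·(4/5)²/(2·4)+(-8/15))/2000 = -1/1500 rad
Superposition: θ = Σ θ_i = -233837/13500000 rad ≈ -0.017321 rad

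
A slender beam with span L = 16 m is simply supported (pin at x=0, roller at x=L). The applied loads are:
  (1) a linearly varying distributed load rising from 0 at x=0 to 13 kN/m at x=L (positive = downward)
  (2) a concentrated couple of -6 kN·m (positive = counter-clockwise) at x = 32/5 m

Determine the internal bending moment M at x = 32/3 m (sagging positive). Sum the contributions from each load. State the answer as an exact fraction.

Load 1 — triangular load w₀=13 kN/m (0→w₀ over full span):
  M_1 = w₀Lx/6 - w₀x³/(6L) = 13·16·(32/3)/6 - 13·(32/3)³/(6·16) = 16640/81 kN·m
Load 2 — applied couple M₀=-6 kN·m at a=32/5 m (b=L-a=48/5):
  M_2 = M₀x/L - M₀  [x>a] = (-6)·(32/3)/16 - (-6) = 2 kN·m
Superposition: M = Σ M_i = 16802/81 kN·m ≈ 207.432099 kN·m

M(32/3) = 16802/81 kN·m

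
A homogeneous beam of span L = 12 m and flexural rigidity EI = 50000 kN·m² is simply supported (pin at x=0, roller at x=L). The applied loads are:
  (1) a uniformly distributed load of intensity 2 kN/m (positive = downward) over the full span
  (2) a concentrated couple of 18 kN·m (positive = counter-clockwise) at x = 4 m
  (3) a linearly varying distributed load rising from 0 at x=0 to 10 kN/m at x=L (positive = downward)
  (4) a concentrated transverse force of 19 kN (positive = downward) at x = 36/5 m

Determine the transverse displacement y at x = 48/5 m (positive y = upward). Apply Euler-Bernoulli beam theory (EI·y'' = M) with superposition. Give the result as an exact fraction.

Load 1 — uniform load w=2 kN/m over full span:
  y_1 = -wx(L³-2Lx²+x³)/(24EI) = -2·(48/5)·(12³-2·12·(48/5)²+(48/5)³)/(24·50000) = -12528/1953125 m
Load 2 — applied couple M₀=18 kN·m at a=4 m (b=L-a=8):
  y_2 = (M₀x³/(6L)-M₀(x-a)²/2+C₁x)/EI  [x>a] with C₁=M₀(3b²-L²)/(6L)=12 = (18·(48/5)³/(6·12)-18·((48/5)-4)²/2+12·(48/5))/50000 = 423/390625 m
Load 3 — triangular load w₀=10 kN/m (0→w₀ over full span):
  y_3 = -w₀x(7L⁴-10L²x²+3x⁴)/(360LEI) = -10·(48/5)·(7·12⁴-10·12²·(48/5)²+3·(48/5)⁴)/(360·12·50000) = -164592/9765625 m
Load 4 — point force P=19 kN at a=36/5 m (b=L-a=24/5):
  y_4 = -Pa(L-x)(2Lx-a²-x²)/(6LEI)  [x>a] = -19·(36/5)·(12-(48/5))·(2·12·(48/5)-(36/5)²-(48/5)²)/(6·12·50000) = -3078/390625 m
Superposition: y = Σ y_i = -293607/9765625 m ≈ -0.030065 m

y(48/5) = -293607/9765625 m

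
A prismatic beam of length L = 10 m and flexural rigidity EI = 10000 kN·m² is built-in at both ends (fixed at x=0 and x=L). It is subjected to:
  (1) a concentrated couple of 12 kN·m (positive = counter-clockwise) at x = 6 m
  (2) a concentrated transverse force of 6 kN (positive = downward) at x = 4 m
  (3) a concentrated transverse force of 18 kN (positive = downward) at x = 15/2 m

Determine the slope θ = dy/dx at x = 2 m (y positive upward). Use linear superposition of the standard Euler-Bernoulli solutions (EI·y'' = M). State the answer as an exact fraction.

θ(2) = -12489/5000000 rad

Load 1 — applied couple M₀=12 kN·m at a=6 m (b=L-a=4):
  θ_1 = (R_Ax²/2 - M_Ax)/EI  [x≤a] with R_A=216/125, M_A=96/25 = ((216/125)·2²/2 - (96/25)·2)/10000 = -33/78125 rad
Load 2 — point force P=6 kN at a=4 m (b=L-a=6):
  θ_2 = -Pb²x(2aL-(3a+b)x)/(2L³EI)  [x≤a] = -6·6²·2·(2·4·10-(3·4+6)·2)/(2·10³·10000) = -297/312500 rad
Load 3 — point force P=18 kN at a=15/2 m (b=L-a=5/2):
  θ_3 = -Pb²x(2aL-(3a+b)x)/(2L³EI)  [x≤a] = -18·(5/2)²·2·(2·(15/2)·10-(3·(15/2)+(5/2))·2)/(2·10³·10000) = -9/8000 rad
Superposition: θ = Σ θ_i = -12489/5000000 rad ≈ -0.002498 rad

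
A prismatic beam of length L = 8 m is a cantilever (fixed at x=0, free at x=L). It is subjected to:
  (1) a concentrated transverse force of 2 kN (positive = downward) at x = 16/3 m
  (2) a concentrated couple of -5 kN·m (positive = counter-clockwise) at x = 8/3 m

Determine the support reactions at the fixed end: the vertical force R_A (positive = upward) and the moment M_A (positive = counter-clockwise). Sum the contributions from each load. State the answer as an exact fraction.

R_A = 2 kN, M_A = 47/3 kN·m

Load 1 — point force P=2 kN at a=16/3 m (b=L-a=8/3):
  R_A = P = 2 kN
  M_A = Pa = 2·(16/3) = 32/3 kN·m
Load 2 — applied couple M₀=-5 kN·m at a=8/3 m (b=L-a=16/3):
  R_A = 0 kN
  M_A = -M₀ = -(-5) = 5 kN·m
Superposition: R_A = 2 kN, M_A = 47/3 kN·m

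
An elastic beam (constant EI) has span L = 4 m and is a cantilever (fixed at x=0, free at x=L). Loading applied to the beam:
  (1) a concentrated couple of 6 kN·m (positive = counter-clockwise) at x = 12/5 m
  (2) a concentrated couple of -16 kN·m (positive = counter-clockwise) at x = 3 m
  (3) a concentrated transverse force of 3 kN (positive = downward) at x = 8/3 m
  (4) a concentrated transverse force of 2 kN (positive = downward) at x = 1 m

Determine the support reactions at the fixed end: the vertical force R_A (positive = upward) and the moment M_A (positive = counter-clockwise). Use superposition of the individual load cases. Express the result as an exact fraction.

Load 1 — applied couple M₀=6 kN·m at a=12/5 m (b=L-a=8/5):
  R_A = 0 kN
  M_A = -M₀ = -6 kN·m
Load 2 — applied couple M₀=-16 kN·m at a=3 m (b=L-a=1):
  R_A = 0 kN
  M_A = -M₀ = -(-16) = 16 kN·m
Load 3 — point force P=3 kN at a=8/3 m (b=L-a=4/3):
  R_A = P = 3 kN
  M_A = Pa = 3·(8/3) = 8 kN·m
Load 4 — point force P=2 kN at a=1 m (b=L-a=3):
  R_A = P = 2 kN
  M_A = Pa = 2·1 = 2 kN·m
Superposition: R_A = 5 kN, M_A = 20 kN·m

R_A = 5 kN, M_A = 20 kN·m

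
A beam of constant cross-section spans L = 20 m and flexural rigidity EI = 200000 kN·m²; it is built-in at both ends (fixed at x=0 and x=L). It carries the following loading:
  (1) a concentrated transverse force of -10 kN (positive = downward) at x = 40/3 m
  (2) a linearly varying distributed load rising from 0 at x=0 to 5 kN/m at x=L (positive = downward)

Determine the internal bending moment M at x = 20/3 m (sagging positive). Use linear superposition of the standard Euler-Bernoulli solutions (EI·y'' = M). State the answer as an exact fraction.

Load 1 — point force P=-10 kN at a=40/3 m (b=L-a=20/3):
  M_1 = Pb²(3a+b)x/L³ - Pab²/L²  [x≤a] = (-10)·(20/3)²·(3·(40/3)+(20/3))·(20/3)/20³ - (-10)·(40/3)·(20/3)²/20² = -200/81 kN·m
Load 2 — triangular load w₀=5 kN/m (0→w₀ over full span):
  M_2 = 3w₀Lx/20 - w₀L²/30 - w₀x³/(6L) = 3·5·20·(20/3)/20 - 5·20²/30 - 5·(20/3)³/(6·20) = 1700/81 kN·m
Superposition: M = Σ M_i = 500/27 kN·m ≈ 18.518519 kN·m

M(20/3) = 500/27 kN·m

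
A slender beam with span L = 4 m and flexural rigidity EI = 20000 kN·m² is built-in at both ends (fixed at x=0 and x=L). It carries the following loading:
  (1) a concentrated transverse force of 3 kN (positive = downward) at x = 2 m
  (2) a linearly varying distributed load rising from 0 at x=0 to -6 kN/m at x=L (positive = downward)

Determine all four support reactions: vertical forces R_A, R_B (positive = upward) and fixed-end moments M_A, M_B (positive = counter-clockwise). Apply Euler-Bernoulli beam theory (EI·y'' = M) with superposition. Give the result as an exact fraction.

R_A = -21/10 kN, M_A = -17/10 kN·m, R_B = -69/10 kN, M_B = 33/10 kN·m

Load 1 — point force P=3 kN at a=2 m (b=L-a=2):
  R_A = Pb²(3a+b)/L³ = 3·2²·(3·2+2)/4³ = 3/2 kN
  M_A = Pab²/L² = 3·2·2²/4² = 3/2 kN·m
  R_B = Pa²(a+3b)/L³ = 3·2²·(2+3·2)/4³ = 3/2 kN
  M_B = -Pa²b/L² = -3·2²·2/4² = -3/2 kN·m
Load 2 — triangular load w₀=-6 kN/m (0→w₀ over full span):
  R_A = 3w₀L/20 = 3·(-6)·4/20 = -18/5 kN
  M_A = w₀L²/30 = (-6)·4²/30 = -16/5 kN·m
  R_B = 7w₀L/20 = 7·(-6)·4/20 = -42/5 kN
  M_B = -w₀L²/20 = -(-6)·4²/20 = 24/5 kN·m
Superposition: R_A = -21/10 kN, M_A = -17/10 kN·m, R_B = -69/10 kN, M_B = 33/10 kN·m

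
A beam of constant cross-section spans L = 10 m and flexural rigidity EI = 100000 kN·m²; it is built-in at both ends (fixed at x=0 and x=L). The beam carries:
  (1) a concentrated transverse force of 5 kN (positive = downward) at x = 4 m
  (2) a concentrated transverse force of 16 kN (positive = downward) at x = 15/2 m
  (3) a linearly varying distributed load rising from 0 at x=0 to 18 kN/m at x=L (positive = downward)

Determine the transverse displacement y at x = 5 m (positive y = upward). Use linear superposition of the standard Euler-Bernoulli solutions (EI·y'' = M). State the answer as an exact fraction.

Load 1 — point force P=5 kN at a=4 m (b=L-a=6):
  y_1 = -Pa²(L-x)²(3bL-(3b+a)(L-x))/(6L³EI)  [x>a] = -5·4²·(10-5)²·(3·6·10-(3·6+4)·(10-5))/(6·10³·100000) = -7/30000 m
Load 2 — point force P=16 kN at a=15/2 m (b=L-a=5/2):
  y_2 = -Pb²x²(3aL-(3a+b)x)/(6L³EI)  [x≤a] = -16·(5/2)²·5²·(3·(15/2)·10-(3·(15/2)+(5/2))·5)/(6·10³·100000) = -1/2400 m
Load 3 — triangular load w₀=18 kN/m (0→w₀ over full span):
  y_3 = -w₀x²(L-x)²(x+2L)/(120LEI) = -18·5²·(10-5)²·(5+2·10)/(120·10·100000) = -3/1280 m
Superposition: y = Σ y_i = -479/160000 m ≈ -0.002994 m

y(5) = -479/160000 m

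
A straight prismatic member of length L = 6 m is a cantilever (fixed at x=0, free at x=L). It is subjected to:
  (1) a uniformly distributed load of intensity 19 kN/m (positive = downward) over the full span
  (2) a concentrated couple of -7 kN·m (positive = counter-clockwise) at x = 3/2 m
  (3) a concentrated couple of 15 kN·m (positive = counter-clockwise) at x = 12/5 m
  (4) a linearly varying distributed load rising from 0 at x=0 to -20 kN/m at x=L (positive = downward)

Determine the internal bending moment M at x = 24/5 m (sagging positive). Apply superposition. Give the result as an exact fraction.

Load 1 — uniform load w=19 kN/m over full span:
  M_1 = -w(L-x)²/2 = -19·(6-(24/5))²/2 = -342/25 kN·m
Load 2 — applied couple M₀=-7 kN·m at a=3/2 m (b=L-a=9/2):
  M_2 = 0  [x>a] = 0 kN·m
Load 3 — applied couple M₀=15 kN·m at a=12/5 m (b=L-a=18/5):
  M_3 = 0  [x>a] = 0 kN·m
Load 4 — triangular load w₀=-20 kN/m (0→w₀ over full span):
  M_4 = w₀Lx/2 - w₀L²/3 - w₀x³/(6L) = (-20)·6·(24/5)/2 - (-20)·6²/3 - (-20)·(24/5)³/(6·6) = 336/25 kN·m
Superposition: M = Σ M_i = -6/25 kN·m ≈ -0.240000 kN·m

M(24/5) = -6/25 kN·m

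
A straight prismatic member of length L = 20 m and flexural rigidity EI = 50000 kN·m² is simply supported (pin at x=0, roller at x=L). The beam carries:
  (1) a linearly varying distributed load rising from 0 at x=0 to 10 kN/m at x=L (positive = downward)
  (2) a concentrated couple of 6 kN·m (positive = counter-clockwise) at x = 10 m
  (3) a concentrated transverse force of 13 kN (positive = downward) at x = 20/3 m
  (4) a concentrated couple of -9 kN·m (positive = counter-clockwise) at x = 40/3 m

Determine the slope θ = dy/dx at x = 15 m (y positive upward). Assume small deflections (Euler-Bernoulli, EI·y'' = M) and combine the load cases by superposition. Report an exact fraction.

θ(15) = 343571/12960000 rad

Load 1 — triangular load w₀=10 kN/m (0→w₀ over full span):
  θ_1 = -w₀(7L⁴-30L²x²+15x⁴)/(360LEI) = -10·(7·20⁴-30·20²·15²+15·15⁴)/(360·20·50000) = 1313/57600 rad
Load 2 — applied couple M₀=6 kN·m at a=10 m (b=L-a=10):
  θ_2 = (M₀x²/(2L)-M₀(x-a)+C₁)/EI  [x>a] with C₁=M₀(3b²-L²)/(6L)=-5 = (6·15²/(2·20)-6·(15-10)+(-5))/50000 = -1/40000 rad
Load 3 — point force P=13 kN at a=20/3 m (b=L-a=40/3):
  θ_3 = -Pa(2L²-6Lx+3x²+a²)/(6LEI)  [x>a] = -13·(20/3)·(2·20²-6·20·15+3·15²+(20/3)²)/(6·20·50000) = 1313/324000 rad
Load 4 — applied couple M₀=-9 kN·m at a=40/3 m (b=L-a=20/3):
  θ_4 = (M₀x²/(2L)-M₀(x-a)+C₁)/EI  [x>a] with C₁=M₀(3b²-L²)/(6L)=20 = ((-9)·15²/(2·20)-(-9)·(15-(40/3))+20)/50000 = -1/3200 rad
Superposition: θ = Σ θ_i = 343571/12960000 rad ≈ 0.026510 rad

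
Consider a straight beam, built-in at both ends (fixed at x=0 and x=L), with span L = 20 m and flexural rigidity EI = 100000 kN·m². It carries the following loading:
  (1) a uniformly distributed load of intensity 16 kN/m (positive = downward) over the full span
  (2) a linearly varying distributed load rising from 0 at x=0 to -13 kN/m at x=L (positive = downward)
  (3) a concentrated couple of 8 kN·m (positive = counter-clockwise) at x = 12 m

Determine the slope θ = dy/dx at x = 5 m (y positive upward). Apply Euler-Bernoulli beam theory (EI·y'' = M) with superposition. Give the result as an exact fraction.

Load 1 — uniform load w=16 kN/m over full span:
  θ_1 = -wx(L-x)(L-2x)/(12EI) = -16·5·(20-5)·(20-2·5)/(12·100000) = -1/100 rad
Load 2 — triangular load w₀=-13 kN/m (0→w₀ over full span):
  θ_2 = -w₀(2x(L-x)(L-2x)(x+2L)+x²(L-x)²)/(120LEI) = -(-13)·(2·5·(20-5)·(20-2·5)·(5+2·20)+5²·(20-5)²)/(120·20·100000) = 507/128000 rad
Load 3 — applied couple M₀=8 kN·m at a=12 m (b=L-a=8):
  θ_3 = (R_Ax²/2 - M_Ax)/EI  [x≤a] with R_A=72/125, M_A=64/25 = ((72/125)·5²/2 - (64/25)·5)/100000 = -7/125000 rad
Superposition: θ = Σ θ_i = -97521/16000000 rad ≈ -0.006095 rad

θ(5) = -97521/16000000 rad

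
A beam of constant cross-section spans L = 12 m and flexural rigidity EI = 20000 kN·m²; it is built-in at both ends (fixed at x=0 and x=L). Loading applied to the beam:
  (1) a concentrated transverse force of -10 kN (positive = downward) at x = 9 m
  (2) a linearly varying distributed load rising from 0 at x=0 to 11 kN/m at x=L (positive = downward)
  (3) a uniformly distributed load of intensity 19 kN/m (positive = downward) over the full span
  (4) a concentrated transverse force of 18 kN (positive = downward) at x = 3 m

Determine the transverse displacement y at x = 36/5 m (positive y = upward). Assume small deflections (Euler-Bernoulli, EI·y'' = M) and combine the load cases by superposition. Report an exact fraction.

Load 1 — point force P=-10 kN at a=9 m (b=L-a=3):
  y_1 = -Pb²x²(3aL-(3a+b)x)/(6L³EI)  [x≤a] = -(-10)·3²·(36/5)²·(3·9·12-(3·9+3)·(36/5))/(6·12³·20000) = 243/100000 m
Load 2 — triangular load w₀=11 kN/m (0→w₀ over full span):
  y_2 = -w₀x²(L-x)²(x+2L)/(120LEI) = -11·(36/5)²·(12-(36/5))²·((36/5)+2·12)/(120·12·20000) = -138996/9765625 m
Load 3 — uniform load w=19 kN/m over full span:
  y_3 = -wx²(L-x)²/(24EI) = -19·(36/5)²·(12-(36/5))²/(24·20000) = -18468/390625 m
Load 4 — point force P=18 kN at a=3 m (b=L-a=9):
  y_4 = -Pa²(L-x)²(3bL-(3b+a)(L-x))/(6L³EI)  [x>a] = -18·3²·(12-(36/5))²·(3·9·12-(3·9+3)·(12-(36/5)))/(6·12³·20000) = -81/25000 m
Superposition: y = Σ y_i = -19475397/312500000 m ≈ -0.062321 m

y(36/5) = -19475397/312500000 m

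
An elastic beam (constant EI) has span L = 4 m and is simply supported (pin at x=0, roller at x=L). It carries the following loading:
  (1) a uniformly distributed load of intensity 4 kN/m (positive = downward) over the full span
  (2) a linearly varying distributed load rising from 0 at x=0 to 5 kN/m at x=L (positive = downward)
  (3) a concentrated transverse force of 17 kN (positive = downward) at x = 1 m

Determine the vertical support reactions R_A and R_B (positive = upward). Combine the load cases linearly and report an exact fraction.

Load 1 — uniform load w=4 kN/m over full span:
  R_A = wL/2 = 4·4/2 = 8 kN
  R_B = wL/2 = 4·4/2 = 8 kN
Load 2 — triangular load w₀=5 kN/m (0→w₀ over full span):
  R_A = w₀L/6 = 5·4/6 = 10/3 kN
  R_B = w₀L/3 = 5·4/3 = 20/3 kN
Load 3 — point force P=17 kN at a=1 m (b=L-a=3):
  R_A = Pb/L = 17·3/4 = 51/4 kN
  R_B = Pa/L = 17·1/4 = 17/4 kN
Superposition: R_A = 289/12 kN, R_B = 227/12 kN

R_A = 289/12 kN, R_B = 227/12 kN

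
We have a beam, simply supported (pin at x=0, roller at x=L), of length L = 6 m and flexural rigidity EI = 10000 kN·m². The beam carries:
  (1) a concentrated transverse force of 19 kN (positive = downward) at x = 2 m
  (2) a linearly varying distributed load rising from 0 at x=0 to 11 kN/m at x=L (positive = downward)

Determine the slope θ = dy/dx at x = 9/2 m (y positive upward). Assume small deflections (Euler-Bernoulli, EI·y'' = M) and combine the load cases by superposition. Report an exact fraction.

Load 1 — point force P=19 kN at a=2 m (b=L-a=4):
  θ_1 = -Pa(2L²-6Lx+3x²+a²)/(6LEI)  [x>a] = -19·2·(2·6²-6·6·(9/2)+3·(9/2)²+2²)/(6·6·10000) = 1919/720000 rad
Load 2 — triangular load w₀=11 kN/m (0→w₀ over full span):
  θ_2 = -w₀(7L⁴-30L²x²+15x⁴)/(360LEI) = -11·(7·6⁴-30·6²·(9/2)²+15·(9/2)⁴)/(360·6·10000) = 43329/12800000 rad
Superposition: θ = Σ θ_i = 697001/115200000 rad ≈ 0.006050 rad

θ(9/2) = 697001/115200000 rad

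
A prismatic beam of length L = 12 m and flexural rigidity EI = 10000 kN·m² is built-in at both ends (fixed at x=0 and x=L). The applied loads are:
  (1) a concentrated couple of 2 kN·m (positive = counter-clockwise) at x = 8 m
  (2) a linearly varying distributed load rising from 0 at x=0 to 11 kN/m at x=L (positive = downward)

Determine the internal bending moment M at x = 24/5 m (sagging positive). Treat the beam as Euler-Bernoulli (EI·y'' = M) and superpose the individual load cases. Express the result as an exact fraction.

Load 1 — applied couple M₀=2 kN·m at a=8 m (b=L-a=4):
  M_1 = R_Ax - M_A  [x≤a] with R_A=2/9, M_A=2/3 = (2/9)·(24/5) - (2/3) = 2/5 kN·m
Load 2 — triangular load w₀=11 kN/m (0→w₀ over full span):
  M_2 = 3w₀Lx/20 - w₀L²/30 - w₀x³/(6L) = 3·11·12·(24/5)/20 - 11·12²/30 - 11·(24/5)³/(6·12) = 3168/125 kN·m
Superposition: M = Σ M_i = 3218/125 kN·m ≈ 25.744000 kN·m

M(24/5) = 3218/125 kN·m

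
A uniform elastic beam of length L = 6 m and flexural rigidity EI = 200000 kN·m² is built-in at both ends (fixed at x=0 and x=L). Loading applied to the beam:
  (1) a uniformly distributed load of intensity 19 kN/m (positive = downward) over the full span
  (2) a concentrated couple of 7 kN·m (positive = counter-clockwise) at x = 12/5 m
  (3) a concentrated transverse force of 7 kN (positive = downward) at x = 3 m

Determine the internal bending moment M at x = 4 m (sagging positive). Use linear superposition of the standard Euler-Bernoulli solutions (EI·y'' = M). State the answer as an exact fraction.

Load 1 — uniform load w=19 kN/m over full span:
  M_1 = wLx/2 - wL²/12 - wx²/2 = 19·6·4/2 - 19·6²/12 - 19·4²/2 = 19 kN·m
Load 2 — applied couple M₀=7 kN·m at a=12/5 m (b=L-a=18/5):
  M_2 = R_Ax - M_A - M₀  [x>a] with R_A=42/25, M_A=21/25 = (42/25)·4 - (21/25) - 7 = -28/25 kN·m
Load 3 — point force P=7 kN at a=3 m (b=L-a=3):
  M_3 = Pa²(a+3b)(L-x)/L³ - Pa²b/L²  [x>a] = 7·3²·(3+3·3)·(6-4)/6³ - 7·3²·3/6² = 7/4 kN·m
Superposition: M = Σ M_i = 1963/100 kN·m ≈ 19.630000 kN·m

M(4) = 1963/100 kN·m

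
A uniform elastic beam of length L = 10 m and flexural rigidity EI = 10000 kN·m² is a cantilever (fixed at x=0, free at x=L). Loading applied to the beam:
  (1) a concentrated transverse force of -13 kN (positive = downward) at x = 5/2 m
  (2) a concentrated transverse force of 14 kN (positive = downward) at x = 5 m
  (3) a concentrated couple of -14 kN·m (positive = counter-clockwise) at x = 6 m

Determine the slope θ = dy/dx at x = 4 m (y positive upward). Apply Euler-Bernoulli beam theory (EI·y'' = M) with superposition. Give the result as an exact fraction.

Load 1 — point force P=-13 kN at a=5/2 m (b=L-a=15/2):
  θ_1 = -Pa²/(2EI)  [x>a] = -(-13)·(5/2)²/(2·10000) = 13/3200 rad
Load 2 — point force P=14 kN at a=5 m (b=L-a=5):
  θ_2 = -Px(2a-x)/(2EI)  [x≤a] = -14·4·(2·5-4)/(2·10000) = -21/1250 rad
Load 3 — applied couple M₀=-14 kN·m at a=6 m (b=L-a=4):
  θ_3 = M₀x/EI  [x≤a] = (-14)·4/10000 = -7/1250 rad
Superposition: θ = Σ θ_i = -1467/80000 rad ≈ -0.018337 rad

θ(4) = -1467/80000 rad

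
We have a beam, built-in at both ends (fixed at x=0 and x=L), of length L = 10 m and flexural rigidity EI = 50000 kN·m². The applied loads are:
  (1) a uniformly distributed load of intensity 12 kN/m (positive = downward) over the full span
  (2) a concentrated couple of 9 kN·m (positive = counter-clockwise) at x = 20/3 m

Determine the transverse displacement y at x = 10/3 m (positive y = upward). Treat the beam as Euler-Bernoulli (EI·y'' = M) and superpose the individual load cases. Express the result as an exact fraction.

Load 1 — uniform load w=12 kN/m over full span:
  y_1 = -wx²(L-x)²/(24EI) = -12·(10/3)²·(10-(10/3))²/(24·50000) = -2/405 m
Load 2 — applied couple M₀=9 kN·m at a=20/3 m (b=L-a=10/3):
  y_2 = (R_Ax³/6 - M_Ax²/2)/EI  [x≤a] with R_A=6/5, M_A=3 = ((6/5)·(10/3)³/6 - 3·(10/3)²/2)/50000 = -1/5400 m
Superposition: y = Σ y_i = -83/16200 m ≈ -0.005123 m

y(10/3) = -83/16200 m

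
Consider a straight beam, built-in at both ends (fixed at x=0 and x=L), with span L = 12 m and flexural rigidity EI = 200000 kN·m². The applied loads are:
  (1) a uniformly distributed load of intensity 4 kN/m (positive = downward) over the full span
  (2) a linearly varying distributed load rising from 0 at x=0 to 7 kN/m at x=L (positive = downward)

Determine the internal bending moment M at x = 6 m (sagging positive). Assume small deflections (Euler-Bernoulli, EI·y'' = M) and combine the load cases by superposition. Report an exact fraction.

Load 1 — uniform load w=4 kN/m over full span:
  M_1 = wLx/2 - wL²/12 - wx²/2 = 4·12·6/2 - 4·12²/12 - 4·6²/2 = 24 kN·m
Load 2 — triangular load w₀=7 kN/m (0→w₀ over full span):
  M_2 = 3w₀Lx/20 - w₀L²/30 - w₀x³/(6L) = 3·7·12·6/20 - 7·12²/30 - 7·6³/(6·12) = 21 kN·m
Superposition: M = Σ M_i = 45 kN·m ≈ 45.000000 kN·m

M(6) = 45 kN·m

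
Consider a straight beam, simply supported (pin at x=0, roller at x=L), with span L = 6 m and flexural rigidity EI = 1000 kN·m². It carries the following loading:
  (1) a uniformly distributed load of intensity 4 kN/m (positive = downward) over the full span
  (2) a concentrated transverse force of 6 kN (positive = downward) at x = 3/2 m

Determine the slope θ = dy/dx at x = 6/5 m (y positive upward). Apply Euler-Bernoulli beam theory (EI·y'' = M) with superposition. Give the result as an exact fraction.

θ(6/5) = -74169/2000000 rad

Load 1 — uniform load w=4 kN/m over full span:
  θ_1 = -w(L³-6Lx²+4x³)/(24EI) = -4·(6³-6·6·(6/5)²+4·(6/5)³)/(24·1000) = -891/31250 rad
Load 2 — point force P=6 kN at a=3/2 m (b=L-a=9/2):
  θ_2 = -Pb(L²-b²-3x²)/(6LEI)  [x≤a] = -6·(9/2)·(6²-(9/2)²-3·(6/5)²)/(6·6·1000) = -3429/400000 rad
Superposition: θ = Σ θ_i = -74169/2000000 rad ≈ -0.037084 rad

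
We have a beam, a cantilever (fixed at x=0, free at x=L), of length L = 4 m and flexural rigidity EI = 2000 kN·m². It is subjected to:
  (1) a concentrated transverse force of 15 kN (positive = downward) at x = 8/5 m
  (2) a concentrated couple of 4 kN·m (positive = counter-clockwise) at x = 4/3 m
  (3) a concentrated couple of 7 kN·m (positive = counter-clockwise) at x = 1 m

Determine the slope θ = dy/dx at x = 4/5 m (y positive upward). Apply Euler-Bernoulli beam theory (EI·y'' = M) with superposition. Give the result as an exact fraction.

θ(4/5) = -7/2500 rad

Load 1 — point force P=15 kN at a=8/5 m (b=L-a=12/5):
  θ_1 = -Px(2a-x)/(2EI)  [x≤a] = -15·(4/5)·(2·(8/5)-(4/5))/(2·2000) = -9/1250 rad
Load 2 — applied couple M₀=4 kN·m at a=4/3 m (b=L-a=8/3):
  θ_2 = M₀x/EI  [x≤a] = 4·(4/5)/2000 = 1/625 rad
Load 3 — applied couple M₀=7 kN·m at a=1 m (b=L-a=3):
  θ_3 = M₀x/EI  [x≤a] = 7·(4/5)/2000 = 7/2500 rad
Superposition: θ = Σ θ_i = -7/2500 rad ≈ -0.002800 rad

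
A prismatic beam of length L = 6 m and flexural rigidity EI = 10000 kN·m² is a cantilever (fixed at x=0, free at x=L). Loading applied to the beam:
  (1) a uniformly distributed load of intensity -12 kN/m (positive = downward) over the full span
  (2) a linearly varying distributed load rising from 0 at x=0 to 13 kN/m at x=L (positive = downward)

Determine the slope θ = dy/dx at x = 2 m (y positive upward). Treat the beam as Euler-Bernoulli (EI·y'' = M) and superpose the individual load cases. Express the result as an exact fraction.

θ(2) = 617/90000 rad

Load 1 — uniform load w=-12 kN/m over full span:
  θ_1 = -wx(x²-3Lx+3L²)/(6EI) = -(-12)·2·(2²-3·6·2+3·6²)/(6·10000) = 19/625 rad
Load 2 — triangular load w₀=13 kN/m (0→w₀ over full span):
  θ_2 = (w₀Lx²/4-w₀L²x/3-w₀x⁴/(24L))/EI = (13·6·2²/4-13·6²·2/3-13·2⁴/(24·6))/10000 = -2119/90000 rad
Superposition: θ = Σ θ_i = 617/90000 rad ≈ 0.006856 rad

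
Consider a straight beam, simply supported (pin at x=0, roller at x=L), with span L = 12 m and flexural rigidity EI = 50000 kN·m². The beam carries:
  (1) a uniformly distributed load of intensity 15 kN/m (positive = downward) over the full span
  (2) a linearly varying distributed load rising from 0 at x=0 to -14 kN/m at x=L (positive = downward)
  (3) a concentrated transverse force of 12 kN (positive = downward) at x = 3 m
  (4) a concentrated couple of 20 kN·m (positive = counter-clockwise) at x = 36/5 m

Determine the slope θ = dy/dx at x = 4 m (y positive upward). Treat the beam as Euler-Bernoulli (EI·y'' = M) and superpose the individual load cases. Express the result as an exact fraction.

θ(4) = -26741/4500000 rad

Load 1 — uniform load w=15 kN/m over full span:
  θ_1 = -w(L³-6Lx²+4x³)/(24EI) = -15·(12³-6·12·4²+4·4³)/(24·50000) = -13/1250 rad
Load 2 — triangular load w₀=-14 kN/m (0→w₀ over full span):
  θ_2 = -w₀(7L⁴-30L²x²+15x⁴)/(360LEI) = -(-14)·(7·12⁴-30·12²·4²+15·4⁴)/(360·12·50000) = 728/140625 rad
Load 3 — point force P=12 kN at a=3 m (b=L-a=9):
  θ_3 = -Pa(2L²-6Lx+3x²+a²)/(6LEI)  [x>a] = -12·3·(2·12²-6·12·4+3·4²+3²)/(6·12·50000) = -57/100000 rad
Load 4 — applied couple M₀=20 kN·m at a=36/5 m (b=L-a=24/5):
  θ_4 = (M₀x²/(2L)+C₁)/EI  [x≤a] with C₁=M₀(3b²-L²)/(6L)=-104/5 = (20·4²/(2·12)+(-104/5))/50000 = -7/46875 rad
Superposition: θ = Σ θ_i = -26741/4500000 rad ≈ -0.005942 rad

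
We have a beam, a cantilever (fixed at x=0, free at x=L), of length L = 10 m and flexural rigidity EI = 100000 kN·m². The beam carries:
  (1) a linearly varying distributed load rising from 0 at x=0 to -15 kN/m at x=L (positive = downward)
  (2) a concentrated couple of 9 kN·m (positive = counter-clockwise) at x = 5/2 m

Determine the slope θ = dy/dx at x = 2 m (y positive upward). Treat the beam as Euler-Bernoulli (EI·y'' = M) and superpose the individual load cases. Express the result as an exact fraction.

Load 1 — triangular load w₀=-15 kN/m (0→w₀ over full span):
  θ_1 = (w₀Lx²/4-w₀L²x/3-w₀x⁴/(24L))/EI = ((-15)·10·2²/4-(-15)·10²·2/3-(-15)·2⁴/(24·10))/100000 = 851/100000 rad
Load 2 — applied couple M₀=9 kN·m at a=5/2 m (b=L-a=15/2):
  θ_2 = M₀x/EI  [x≤a] = 9·2/100000 = 9/50000 rad
Superposition: θ = Σ θ_i = 869/100000 rad ≈ 0.008690 rad

θ(2) = 869/100000 rad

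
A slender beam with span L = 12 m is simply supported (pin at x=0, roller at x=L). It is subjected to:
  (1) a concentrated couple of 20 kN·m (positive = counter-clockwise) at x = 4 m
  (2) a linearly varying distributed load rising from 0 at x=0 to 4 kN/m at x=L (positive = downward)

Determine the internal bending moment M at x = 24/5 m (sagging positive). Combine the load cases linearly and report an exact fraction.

Load 1 — applied couple M₀=20 kN·m at a=4 m (b=L-a=8):
  M_1 = M₀x/L - M₀  [x>a] = 20·(24/5)/12 - 20 = -12 kN·m
Load 2 — triangular load w₀=4 kN/m (0→w₀ over full span):
  M_2 = w₀Lx/6 - w₀x³/(6L) = 4·12·(24/5)/6 - 4·(24/5)³/(6·12) = 4032/125 kN·m
Superposition: M = Σ M_i = 2532/125 kN·m ≈ 20.256000 kN·m

M(24/5) = 2532/125 kN·m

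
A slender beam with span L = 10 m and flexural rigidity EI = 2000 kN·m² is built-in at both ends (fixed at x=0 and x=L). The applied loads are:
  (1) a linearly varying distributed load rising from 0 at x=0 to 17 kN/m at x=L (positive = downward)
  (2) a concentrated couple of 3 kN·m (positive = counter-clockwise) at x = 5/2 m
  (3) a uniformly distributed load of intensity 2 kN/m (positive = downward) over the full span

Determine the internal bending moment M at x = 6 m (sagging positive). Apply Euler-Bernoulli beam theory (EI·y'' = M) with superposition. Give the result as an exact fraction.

M(6) = 10093/240 kN·m

Load 1 — triangular load w₀=17 kN/m (0→w₀ over full span):
  M_1 = 3w₀Lx/20 - w₀L²/30 - w₀x³/(6L) = 3·17·10·6/20 - 17·10²/30 - 17·6³/(6·10) = 527/15 kN·m
Load 2 — applied couple M₀=3 kN·m at a=5/2 m (b=L-a=15/2):
  M_2 = R_Ax - M_A - M₀  [x>a] with R_A=27/80, M_A=-9/16 = (27/80)·6 - (-9/16) - 3 = -33/80 kN·m
Load 3 — uniform load w=2 kN/m over full span:
  M_3 = wLx/2 - wL²/12 - wx²/2 = 2·10·6/2 - 2·10²/12 - 2·6²/2 = 22/3 kN·m
Superposition: M = Σ M_i = 10093/240 kN·m ≈ 42.054167 kN·m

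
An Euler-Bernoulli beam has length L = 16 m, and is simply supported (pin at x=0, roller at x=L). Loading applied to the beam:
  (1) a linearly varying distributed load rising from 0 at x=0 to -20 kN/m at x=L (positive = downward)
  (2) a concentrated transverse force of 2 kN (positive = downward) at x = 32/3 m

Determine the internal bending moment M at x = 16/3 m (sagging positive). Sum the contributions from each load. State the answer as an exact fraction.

M(16/3) = -20192/81 kN·m

Load 1 — triangular load w₀=-20 kN/m (0→w₀ over full span):
  M_1 = w₀Lx/6 - w₀x³/(6L) = (-20)·16·(16/3)/6 - (-20)·(16/3)³/(6·16) = -20480/81 kN·m
Load 2 — point force P=2 kN at a=32/3 m (b=L-a=16/3):
  M_2 = Pbx/L  [x≤a] = 2·(16/3)·(16/3)/16 = 32/9 kN·m
Superposition: M = Σ M_i = -20192/81 kN·m ≈ -249.283951 kN·m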